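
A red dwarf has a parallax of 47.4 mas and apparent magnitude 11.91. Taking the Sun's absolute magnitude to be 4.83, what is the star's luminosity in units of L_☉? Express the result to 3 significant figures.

L/L_☉ ≈ 6.55×10^-3

d = 1/p = 1000/47.4 mas = 21.10 pc
M = m − 5 log₁₀ d + 5 = 11.91 − 5·1.3242 + 5 = 10.289
M − M_☉ = 10.289 − 4.83 = 5.459
L/L_☉ = 10^(−0.4 × 5.459) = 6.553×10^-3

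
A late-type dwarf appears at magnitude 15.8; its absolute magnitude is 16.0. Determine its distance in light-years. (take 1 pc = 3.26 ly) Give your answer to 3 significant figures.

d ≈ 29.7 ly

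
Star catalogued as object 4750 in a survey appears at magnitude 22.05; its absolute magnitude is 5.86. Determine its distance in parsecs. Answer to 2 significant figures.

μ = m − M = 16.190
m − M = 5 log₁₀ d − 5
log₁₀ d = (m − M)/5 + 1 = 4.2380
d = 10^4.2380 = 17300 pc

d ≈ 17000 pc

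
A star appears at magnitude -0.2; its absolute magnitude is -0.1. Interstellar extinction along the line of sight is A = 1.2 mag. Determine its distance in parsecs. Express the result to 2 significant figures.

m − M = 5 log₁₀(d/10 pc) + A  ⇒  -0.2 − (-0.1) − 1.2 = 5 log₁₀(d/10)
-1.300 = 5 log₁₀(d/10)
log₁₀ d = (m − M − A)/5 + 1 = 0.7400
d = 10^0.7400 = 5.495 pc

d ≈ 5.5 pc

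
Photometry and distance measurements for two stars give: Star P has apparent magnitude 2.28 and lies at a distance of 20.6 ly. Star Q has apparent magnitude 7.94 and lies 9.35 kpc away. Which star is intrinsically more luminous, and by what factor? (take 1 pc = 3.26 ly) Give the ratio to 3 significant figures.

Star P: d = 20.6 ly / 3.26 = 6.319 pc
Star P: M = m − 5 log₁₀ d + 5 = 2.28 − 5·0.8006 + 5 = 3.277
Star Q: d = 9.35 kpc = 9350 pc
Star Q: M = m − 5 log₁₀ d + 5 = 7.94 − 5·3.9708 + 5 = -6.914
ΔM = M_P − M_Q = 3.277 − (-6.914) = 10.191; smaller M is more luminous → Star Q.
L ratio = 10^(0.4 |ΔM|) = 10^4.076 = 11920

Star Q is more luminous, by a factor of 11900.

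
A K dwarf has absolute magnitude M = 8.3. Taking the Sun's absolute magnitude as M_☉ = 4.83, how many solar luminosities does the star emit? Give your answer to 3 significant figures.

L/L_☉ ≈ 0.0409

M − M_☉ = 8.3 − 4.83 = 3.470
L/L_☉ = 10^(−0.4 (M − M_☉)) = 10^-1.388 = 0.04093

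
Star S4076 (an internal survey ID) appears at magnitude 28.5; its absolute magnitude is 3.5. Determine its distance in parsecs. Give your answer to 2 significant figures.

d ≈ 1.0×10^6 pc

μ = m − M = 25.000
m − M = 5 log₁₀ d − 5
log₁₀ d = (m − M)/5 + 1 = 6.0000
d = 10^6.0000 = 1.000×10^6 pc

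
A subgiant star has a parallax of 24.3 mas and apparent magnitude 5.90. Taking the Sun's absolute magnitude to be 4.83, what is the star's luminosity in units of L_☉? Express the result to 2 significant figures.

L/L_☉ ≈ 6.3

d = 1/p = 1000/24.3 mas = 41.15 pc
M = m − 5 log₁₀ d + 5 = 5.90 − 5·1.6144 + 5 = 2.828
M − M_☉ = 2.828 − 4.83 = -2.002
L/L_☉ = 10^(−0.4 × -2.002) = 6.321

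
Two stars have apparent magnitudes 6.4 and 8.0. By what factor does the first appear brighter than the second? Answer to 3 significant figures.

Δm = 6.4 − (8.0) = -1.6
Flux ratio = 10^(−0.4 Δm) = 10^(−0.4 × -1.6) = 10^0.640 = 4.365

4.37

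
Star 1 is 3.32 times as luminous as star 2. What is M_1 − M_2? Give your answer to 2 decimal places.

M_1 − M_2 ≈ -1.30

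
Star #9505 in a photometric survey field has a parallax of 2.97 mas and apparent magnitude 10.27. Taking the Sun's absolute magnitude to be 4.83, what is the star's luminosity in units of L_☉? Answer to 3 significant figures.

L/L_☉ ≈ 7.56

d = 1/p = 1000/2.97 mas = 336.7 pc
M = m − 5 log₁₀ d + 5 = 10.27 − 5·2.5272 + 5 = 2.634
M − M_☉ = 2.634 − 4.83 = -2.196
L/L_☉ = 10^(−0.4 × -2.196) = 7.559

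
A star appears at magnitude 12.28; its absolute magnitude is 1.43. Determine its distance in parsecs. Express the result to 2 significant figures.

μ = m − M = 10.850
m − M = 5 log₁₀ d − 5
log₁₀ d = (m − M)/5 + 1 = 3.1700
d = 10^3.1700 = 1479 pc

d ≈ 1500 pc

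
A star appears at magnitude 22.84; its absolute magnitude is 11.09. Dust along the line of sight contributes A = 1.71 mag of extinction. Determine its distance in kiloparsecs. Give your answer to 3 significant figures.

m − M = 5 log₁₀(d/10 pc) + A  ⇒  22.84 − (11.09) − 1.71 = 5 log₁₀(d/10)
10.040 = 5 log₁₀(d/10)
log₁₀ d = (m − M − A)/5 + 1 = 3.0080
d = 10^3.0080 = 1019 pc
= 1.019 kpc

d ≈ 1.02 kpc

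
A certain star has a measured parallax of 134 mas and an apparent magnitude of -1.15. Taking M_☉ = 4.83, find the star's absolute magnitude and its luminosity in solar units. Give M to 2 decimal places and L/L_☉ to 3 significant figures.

d = 1/p = 1000/134 mas = 7.463 pc
M = m − 5 log₁₀ d + 5 = -1.15 − 5·0.8729 + 5 = -0.514
M − M_☉ = -0.514 − 4.83 = -5.344
L/L_☉ = 10^(−0.4 × -5.344) = 137.3

M ≈ -0.51; L/L_☉ ≈ 137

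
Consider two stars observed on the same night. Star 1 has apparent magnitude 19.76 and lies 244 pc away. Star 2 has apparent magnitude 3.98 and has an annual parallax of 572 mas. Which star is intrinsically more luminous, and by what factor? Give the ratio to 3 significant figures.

Star 2 is more luminous, by a factor of 105.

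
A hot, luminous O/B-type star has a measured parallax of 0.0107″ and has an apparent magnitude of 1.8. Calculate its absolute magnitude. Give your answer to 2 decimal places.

M ≈ -3.05

d = 1/p = 1/0.0107″ = 93.46 pc
5 log₁₀(d/10 pc) = 5 log₁₀(93.46) − 5 = 4.853
M = m − 5 log₁₀(d/10) = 1.8 − 4.853 = -3.053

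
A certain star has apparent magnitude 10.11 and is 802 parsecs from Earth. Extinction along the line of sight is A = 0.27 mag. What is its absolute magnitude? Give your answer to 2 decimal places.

5 log₁₀(d/10 pc) = 5 log₁₀(802.0) − 5 = 9.521
M = m − 5 log₁₀(d/10) − A = 10.11 − 9.521 − 0.27 = 0.319

M ≈ 0.32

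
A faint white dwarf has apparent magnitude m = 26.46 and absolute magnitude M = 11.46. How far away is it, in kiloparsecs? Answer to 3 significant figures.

Distance modulus: m − M = 26.46 − (11.46) = 15.000
m − M = 5 log₁₀ d − 5
log₁₀ d = (m − M)/5 + 1 = 4.0000
d = 10^4.0000 = 10000 pc
= 10.00 kpc

d ≈ 10.0 kpc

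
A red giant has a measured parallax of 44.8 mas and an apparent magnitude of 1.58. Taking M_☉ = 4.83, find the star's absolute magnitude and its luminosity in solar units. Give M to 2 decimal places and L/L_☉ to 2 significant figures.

M ≈ -0.16; L/L_☉ ≈ 99

d = 1/p = 1000/44.8 mas = 22.32 pc
M = m − 5 log₁₀ d + 5 = 1.58 − 5·1.3487 + 5 = -0.164
M − M_☉ = -0.164 − 4.83 = -4.994
L/L_☉ = 10^(−0.4 × -4.994) = 99.41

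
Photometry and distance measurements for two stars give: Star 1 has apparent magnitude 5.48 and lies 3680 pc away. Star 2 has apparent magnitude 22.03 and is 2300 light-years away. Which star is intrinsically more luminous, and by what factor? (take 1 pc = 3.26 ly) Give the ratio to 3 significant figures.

Star 1 is more luminous, by a factor of 1.13×10^8.

Star 1: M = m − 5 log₁₀ d + 5 = 5.48 − 5·3.5658 + 5 = -7.349
Star 2: d = 2300 ly / 3.26 = 705.5 pc
Star 2: M = m − 5 log₁₀ d + 5 = 22.03 − 5·2.8485 + 5 = 12.787
ΔM = M_1 − M_2 = -7.349 − (12.787) = -20.137; smaller M is more luminous → Star 1.
L ratio = 10^(0.4 |ΔM|) = 10^8.055 = 1.134×10^8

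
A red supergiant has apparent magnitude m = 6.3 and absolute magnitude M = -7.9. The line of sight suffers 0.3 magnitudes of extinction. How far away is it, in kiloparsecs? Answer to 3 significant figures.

m − M = 5 log₁₀(d/10 pc) + A  ⇒  6.3 − (-7.9) − 0.3 = 5 log₁₀(d/10)
13.900 = 5 log₁₀(d/10)
log₁₀ d = (m − M − A)/5 + 1 = 3.7800
d = 10^3.7800 = 6026 pc
= 6.026 kpc

d ≈ 6.03 kpc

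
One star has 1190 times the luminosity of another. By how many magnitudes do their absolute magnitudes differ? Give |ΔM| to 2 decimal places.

|ΔM| ≈ 7.69

Pogson: ΔM = −2.5 log₁₀(ratio) = −2.5 log₁₀(1190) = −2.5 × 3.0755 = -7.689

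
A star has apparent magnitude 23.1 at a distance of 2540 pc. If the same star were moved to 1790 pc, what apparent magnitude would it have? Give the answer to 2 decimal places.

m ≈ 22.34

Flux ∝ 1/d², so Δm = 5 log₁₀(d₂/d₁) = 5 log₁₀(1790/2540) = -0.760
m₂ = m₁ + Δm = 23.1 + (-0.760) = 22.340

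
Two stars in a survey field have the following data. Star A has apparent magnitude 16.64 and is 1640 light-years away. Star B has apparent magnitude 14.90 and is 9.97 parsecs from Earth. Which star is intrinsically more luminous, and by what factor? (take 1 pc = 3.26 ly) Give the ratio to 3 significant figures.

Star A is more luminous, by a factor of 513.

Star A: d = 1640 ly / 3.26 = 503.1 pc
Star A: M = m − 5 log₁₀ d + 5 = 16.64 − 5·2.7016 + 5 = 8.132
Star B: M = m − 5 log₁₀ d + 5 = 14.90 − 5·0.9987 + 5 = 14.907
ΔM = M_A − M_B = 8.132 − (14.907) = -6.775; smaller M is more luminous → Star A.
L ratio = 10^(0.4 |ΔM|) = 10^2.710 = 512.7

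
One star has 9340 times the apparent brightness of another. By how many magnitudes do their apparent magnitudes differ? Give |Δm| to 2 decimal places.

Pogson: Δm = −2.5 log₁₀(ratio) = −2.5 log₁₀(9340) = −2.5 × 3.9703 = -9.926

|Δm| ≈ 9.93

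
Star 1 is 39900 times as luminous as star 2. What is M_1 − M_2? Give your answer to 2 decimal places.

M_1 − M_2 ≈ -11.50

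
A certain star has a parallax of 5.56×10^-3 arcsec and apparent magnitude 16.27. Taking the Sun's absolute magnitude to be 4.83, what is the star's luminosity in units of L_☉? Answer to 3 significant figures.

d = 1/p = 1/5.56×10^-3″ = 179.9 pc
M = m − 5 log₁₀ d + 5 = 16.27 − 5·2.2549 + 5 = 9.995
M − M_☉ = 9.995 − 4.83 = 5.165
L/L_☉ = 10^(−0.4 × 5.165) = 8.587×10^-3

L/L_☉ ≈ 8.59×10^-3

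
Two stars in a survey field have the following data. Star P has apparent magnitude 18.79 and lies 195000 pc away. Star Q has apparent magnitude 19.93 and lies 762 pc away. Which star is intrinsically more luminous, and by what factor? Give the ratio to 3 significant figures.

Star P: M = m − 5 log₁₀ d + 5 = 18.79 − 5·5.2900 + 5 = -2.660
Star Q: M = m − 5 log₁₀ d + 5 = 19.93 − 5·2.8820 + 5 = 10.520
ΔM = M_P − M_Q = -2.660 − (10.520) = -13.180; smaller M is more luminous → Star P.
L ratio = 10^(0.4 |ΔM|) = 10^5.272 = 187100

Star P is more luminous, by a factor of 187000.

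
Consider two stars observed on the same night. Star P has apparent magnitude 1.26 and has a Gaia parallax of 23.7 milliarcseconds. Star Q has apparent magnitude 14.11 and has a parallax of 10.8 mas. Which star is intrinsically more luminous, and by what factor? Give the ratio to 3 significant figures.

Star P is more luminous, by a factor of 28700.

Star P: p = 23.7 mas = 0.0237″ → d = 1/p = 42.19 pc
Star P: M = m − 5 log₁₀ d + 5 = 1.26 − 5·1.6253 + 5 = -1.866
Star Q: p = 10.8 mas = 0.0108″ → d = 1/p = 92.59 pc
Star Q: M = m − 5 log₁₀ d + 5 = 14.11 − 5·1.9666 + 5 = 9.277
ΔM = M_P − M_Q = -1.866 − (9.277) = -11.143; smaller M is more luminous → Star P.
L ratio = 10^(0.4 |ΔM|) = 10^4.457 = 28660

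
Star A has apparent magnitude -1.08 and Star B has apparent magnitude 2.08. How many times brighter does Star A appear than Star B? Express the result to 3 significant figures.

18.4

Δm = -1.08 − (2.08) = -3.16
Flux ratio = 10^(−0.4 Δm) = 10^(−0.4 × -3.16) = 10^1.264 = 18.37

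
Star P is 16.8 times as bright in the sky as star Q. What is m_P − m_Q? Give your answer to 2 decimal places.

m_P − m_Q ≈ -3.06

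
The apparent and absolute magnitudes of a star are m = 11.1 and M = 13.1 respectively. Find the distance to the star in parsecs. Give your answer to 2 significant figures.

d ≈ 4.0 pc

Distance modulus: m − M = 11.1 − (13.1) = -2.000
m − M = 5 log₁₀ d − 5
log₁₀ d = (m − M)/5 + 1 = 0.6000
d = 10^0.6000 = 3.981 pc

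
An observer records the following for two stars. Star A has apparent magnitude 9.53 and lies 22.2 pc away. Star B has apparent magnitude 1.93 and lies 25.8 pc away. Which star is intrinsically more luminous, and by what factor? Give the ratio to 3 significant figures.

Star A: M = m − 5 log₁₀ d + 5 = 9.53 − 5·1.3464 + 5 = 7.798
Star B: M = m − 5 log₁₀ d + 5 = 1.93 − 5·1.4116 + 5 = -0.128
ΔM = M_A − M_B = 7.798 − (-0.128) = 7.926; smaller M is more luminous → Star B.
L ratio = 10^(0.4 |ΔM|) = 10^3.171 = 1481

Star B is more luminous, by a factor of 1480.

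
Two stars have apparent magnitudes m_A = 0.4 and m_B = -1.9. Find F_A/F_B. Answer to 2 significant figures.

Δm = 0.4 − (-1.9) = 2.3
Flux ratio = 10^(−0.4 Δm) = 10^(−0.4 × 2.3) = 10^-0.920 = 0.1202

F_A/F_B ≈ 0.12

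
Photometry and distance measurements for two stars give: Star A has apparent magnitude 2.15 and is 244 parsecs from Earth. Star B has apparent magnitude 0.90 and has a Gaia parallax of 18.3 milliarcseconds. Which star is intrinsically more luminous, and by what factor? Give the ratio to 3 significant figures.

Star A is more luminous, by a factor of 6.30.

Star A: M = m − 5 log₁₀ d + 5 = 2.15 − 5·2.3874 + 5 = -4.787
Star B: p = 18.3 mas = 0.0183″ → d = 1/p = 54.64 pc
Star B: M = m − 5 log₁₀ d + 5 = 0.90 − 5·1.7375 + 5 = -2.788
ΔM = M_A − M_B = -4.787 − (-2.788) = -1.999; smaller M is more luminous → Star A.
L ratio = 10^(0.4 |ΔM|) = 10^0.800 = 6.305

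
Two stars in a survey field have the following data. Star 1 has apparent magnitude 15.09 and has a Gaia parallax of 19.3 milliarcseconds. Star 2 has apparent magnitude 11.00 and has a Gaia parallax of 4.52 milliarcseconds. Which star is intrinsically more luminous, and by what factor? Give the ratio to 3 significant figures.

Star 1: p = 19.3 mas = 0.0193″ → d = 1/p = 51.81 pc
Star 1: M = m − 5 log₁₀ d + 5 = 15.09 − 5·1.7144 + 5 = 11.518
Star 2: p = 4.52 mas = 4.52×10^-3″ → d = 1/p = 221.2 pc
Star 2: M = m − 5 log₁₀ d + 5 = 11.00 − 5·2.3449 + 5 = 4.276
ΔM = M_1 − M_2 = 11.518 − (4.276) = 7.242; smaller M is more luminous → Star 2.
L ratio = 10^(0.4 |ΔM|) = 10^2.897 = 788.6

Star 2 is more luminous, by a factor of 789.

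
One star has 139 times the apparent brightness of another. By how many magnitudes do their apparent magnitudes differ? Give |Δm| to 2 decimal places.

|Δm| ≈ 5.36

Pogson: Δm = −2.5 log₁₀(ratio) = −2.5 log₁₀(139) = −2.5 × 2.1430 = -5.358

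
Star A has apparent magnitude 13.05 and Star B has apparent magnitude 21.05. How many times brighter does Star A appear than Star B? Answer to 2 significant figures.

1600

Δm = 13.05 − (21.05) = -8.00
Flux ratio = 10^(−0.4 Δm) = 10^(−0.4 × -8.00) = 10^3.200 = 1585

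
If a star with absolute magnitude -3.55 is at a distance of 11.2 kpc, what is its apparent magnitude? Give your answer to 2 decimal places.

d = 11.2 kpc = 11200 pc
m = M + 5 log₁₀ d − 5 = -3.55 + 5·4.0492 − 5 = 11.696

m ≈ 11.70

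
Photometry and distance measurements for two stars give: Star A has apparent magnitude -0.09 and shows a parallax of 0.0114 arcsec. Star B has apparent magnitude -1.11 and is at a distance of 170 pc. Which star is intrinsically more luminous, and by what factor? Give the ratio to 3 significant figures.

Star B is more luminous, by a factor of 9.61.

Star A: d = 1/p = 1/0.0114″ = 87.72 pc
Star A: M = m − 5 log₁₀ d + 5 = -0.09 − 5·1.9431 + 5 = -4.805
Star B: M = m − 5 log₁₀ d + 5 = -1.11 − 5·2.2304 + 5 = -7.262
ΔM = M_A − M_B = -4.805 − (-7.262) = 2.457; smaller M is more luminous → Star B.
L ratio = 10^(0.4 |ΔM|) = 10^0.983 = 9.610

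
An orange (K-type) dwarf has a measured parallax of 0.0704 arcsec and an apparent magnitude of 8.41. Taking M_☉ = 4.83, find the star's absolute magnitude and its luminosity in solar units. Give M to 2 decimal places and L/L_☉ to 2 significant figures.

M ≈ 7.65; L/L_☉ ≈ 0.075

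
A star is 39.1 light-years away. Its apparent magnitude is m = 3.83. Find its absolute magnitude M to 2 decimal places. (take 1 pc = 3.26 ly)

M ≈ 3.44

d = 39.1 ly / 3.26 = 11.99 pc
5 log₁₀(d/10 pc) = 5 log₁₀(11.99) − 5 = 0.395
M = m − 5 log₁₀(d/10) = 3.83 − 0.395 = 3.435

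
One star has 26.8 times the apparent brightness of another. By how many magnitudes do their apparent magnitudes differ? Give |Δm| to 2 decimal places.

|Δm| ≈ 3.57

Pogson: Δm = −2.5 log₁₀(ratio) = −2.5 log₁₀(26.8) = −2.5 × 1.4281 = -3.570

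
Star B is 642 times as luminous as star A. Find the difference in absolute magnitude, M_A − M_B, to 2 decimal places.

M_A − M_B ≈ 7.02

Pogson: ΔM = −2.5 log₁₀(ratio) = −2.5 log₁₀(642) = −2.5 × 2.8075 = -7.019
Star B is brighter so has the smaller magnitude: M_A − M_B is positive.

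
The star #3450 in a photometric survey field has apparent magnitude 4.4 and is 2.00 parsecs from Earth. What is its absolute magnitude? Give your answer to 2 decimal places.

5 log₁₀(d/10 pc) = 5 log₁₀(2.000) − 5 = -3.495
M = m − 5 log₁₀(d/10) = 4.4 + 3.495 = 7.895

M ≈ 7.89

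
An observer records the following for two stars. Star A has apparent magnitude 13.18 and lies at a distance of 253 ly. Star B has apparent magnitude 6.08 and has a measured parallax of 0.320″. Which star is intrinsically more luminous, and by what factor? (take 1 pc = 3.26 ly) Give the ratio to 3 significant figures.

Star B is more luminous, by a factor of 1.12.

Star A: d = 253 ly / 3.26 = 77.61 pc
Star A: M = m − 5 log₁₀ d + 5 = 13.18 − 5·1.8899 + 5 = 8.730
Star B: d = 1/p = 1/0.320″ = 3.125 pc
Star B: M = m − 5 log₁₀ d + 5 = 6.08 − 5·0.4949 + 5 = 8.606
ΔM = M_A − M_B = 8.730 − (8.606) = 0.125; smaller M is more luminous → Star B.
L ratio = 10^(0.4 |ΔM|) = 10^0.050 = 1.122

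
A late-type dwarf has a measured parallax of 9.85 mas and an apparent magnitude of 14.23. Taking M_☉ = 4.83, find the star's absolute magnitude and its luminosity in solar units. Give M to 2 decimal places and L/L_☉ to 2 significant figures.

M ≈ 9.20; L/L_☉ ≈ 0.018

d = 1/p = 1000/9.85 mas = 101.5 pc
M = m − 5 log₁₀ d + 5 = 14.23 − 5·2.0066 + 5 = 9.197
M − M_☉ = 9.197 − 4.83 = 4.367
L/L_☉ = 10^(−0.4 × 4.367) = 0.01791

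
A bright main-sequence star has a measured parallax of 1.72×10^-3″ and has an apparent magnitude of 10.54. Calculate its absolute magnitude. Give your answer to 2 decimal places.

d = 1/p = 1/1.72×10^-3″ = 581.4 pc
5 log₁₀(d/10 pc) = 5 log₁₀(581.4) − 5 = 8.822
M = m − 5 log₁₀(d/10) = 10.54 − 8.822 = 1.718

M ≈ 1.72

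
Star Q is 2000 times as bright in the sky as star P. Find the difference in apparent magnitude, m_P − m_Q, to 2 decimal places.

Pogson: Δm = −2.5 log₁₀(ratio) = −2.5 log₁₀(2000) = −2.5 × 3.3010 = -8.253
Star Q is brighter so has the smaller magnitude: m_P − m_Q is positive.

m_P − m_Q ≈ 8.25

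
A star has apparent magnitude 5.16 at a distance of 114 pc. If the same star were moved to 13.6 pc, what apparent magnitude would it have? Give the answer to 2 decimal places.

Flux ∝ 1/d², so Δm = 5 log₁₀(d₂/d₁) = 5 log₁₀(13.6/114) = -4.617
m₂ = m₁ + Δm = 5.16 + (-4.617) = 0.543

m ≈ 0.54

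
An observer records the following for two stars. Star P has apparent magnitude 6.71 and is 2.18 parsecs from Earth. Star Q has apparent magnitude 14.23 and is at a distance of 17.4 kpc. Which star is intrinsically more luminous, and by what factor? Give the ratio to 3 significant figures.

Star P: M = m − 5 log₁₀ d + 5 = 6.71 − 5·0.3385 + 5 = 10.018
Star Q: d = 17.4 kpc = 17400 pc
Star Q: M = m − 5 log₁₀ d + 5 = 14.23 − 5·4.2405 + 5 = -1.973
ΔM = M_P − M_Q = 10.018 − (-1.973) = 11.990; smaller M is more luminous → Star Q.
L ratio = 10^(0.4 |ΔM|) = 10^4.796 = 62540

Star Q is more luminous, by a factor of 62500.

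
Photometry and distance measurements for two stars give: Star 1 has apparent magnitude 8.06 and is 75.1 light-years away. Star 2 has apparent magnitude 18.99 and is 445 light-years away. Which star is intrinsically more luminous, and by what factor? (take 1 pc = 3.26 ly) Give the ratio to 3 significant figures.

Star 1 is more luminous, by a factor of 671.

Star 1: d = 75.1 ly / 3.26 = 23.04 pc
Star 1: M = m − 5 log₁₀ d + 5 = 8.06 − 5·1.3624 + 5 = 6.248
Star 2: d = 445 ly / 3.26 = 136.5 pc
Star 2: M = m − 5 log₁₀ d + 5 = 18.99 − 5·2.1351 + 5 = 13.314
ΔM = M_1 − M_2 = 6.248 − (13.314) = -7.066; smaller M is more luminous → Star 1.
L ratio = 10^(0.4 |ΔM|) = 10^2.827 = 670.7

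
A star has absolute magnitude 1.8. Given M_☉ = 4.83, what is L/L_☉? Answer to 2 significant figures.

M − M_☉ = 1.8 − 4.83 = -3.030
L/L_☉ = 10^(−0.4 (M − M_☉)) = 10^1.212 = 16.29

L/L_☉ ≈ 16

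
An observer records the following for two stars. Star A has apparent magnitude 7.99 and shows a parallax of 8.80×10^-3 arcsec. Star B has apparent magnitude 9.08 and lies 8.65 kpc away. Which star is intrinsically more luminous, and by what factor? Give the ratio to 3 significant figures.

Star B is more luminous, by a factor of 2120.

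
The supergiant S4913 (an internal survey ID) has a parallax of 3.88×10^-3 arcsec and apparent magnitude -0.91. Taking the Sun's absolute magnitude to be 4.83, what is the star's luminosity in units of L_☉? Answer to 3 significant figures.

d = 1/p = 1/3.88×10^-3″ = 257.7 pc
M = m − 5 log₁₀ d + 5 = -0.91 − 5·2.4112 + 5 = -7.966
M − M_☉ = -7.966 − 4.83 = -12.796
L/L_☉ = 10^(−0.4 × -12.796) = 131300

L/L_☉ ≈ 131000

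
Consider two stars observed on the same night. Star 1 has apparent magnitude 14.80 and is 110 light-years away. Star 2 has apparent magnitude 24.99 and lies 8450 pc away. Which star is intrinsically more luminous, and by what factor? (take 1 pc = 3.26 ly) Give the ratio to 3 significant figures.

Star 2 is more luminous, by a factor of 5.26.

Star 1: d = 110 ly / 3.26 = 33.74 pc
Star 1: M = m − 5 log₁₀ d + 5 = 14.80 − 5·1.5282 + 5 = 12.159
Star 2: M = m − 5 log₁₀ d + 5 = 24.99 − 5·3.9269 + 5 = 10.356
ΔM = M_1 − M_2 = 12.159 − (10.356) = 1.803; smaller M is more luminous → Star 2.
L ratio = 10^(0.4 |ΔM|) = 10^0.721 = 5.265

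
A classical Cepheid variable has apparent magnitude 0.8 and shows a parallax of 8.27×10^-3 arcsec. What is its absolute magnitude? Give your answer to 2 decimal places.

M ≈ -4.61

d = 1/p = 1/8.27×10^-3″ = 120.9 pc
5 log₁₀(d/10 pc) = 5 log₁₀(120.9) − 5 = 5.412
M = m − 5 log₁₀(d/10) = 0.8 − 5.412 = -4.612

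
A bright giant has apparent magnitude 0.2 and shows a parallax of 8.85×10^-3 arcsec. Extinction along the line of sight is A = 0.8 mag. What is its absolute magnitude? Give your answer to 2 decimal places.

d = 1/p = 1/8.85×10^-3″ = 113.0 pc
5 log₁₀(d/10 pc) = 5 log₁₀(113.0) − 5 = 5.265
M = m − 5 log₁₀(d/10) − A = 0.2 − 5.265 − 0.8 = -5.865

M ≈ -5.87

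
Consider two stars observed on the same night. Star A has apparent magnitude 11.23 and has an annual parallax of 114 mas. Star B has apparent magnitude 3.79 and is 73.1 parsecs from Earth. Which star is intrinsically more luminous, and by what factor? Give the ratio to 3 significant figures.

Star B is more luminous, by a factor of 65700.

Star A: p = 114 mas = 0.114″ → d = 1/p = 8.772 pc
Star A: M = m − 5 log₁₀ d + 5 = 11.23 − 5·0.9431 + 5 = 11.515
Star B: M = m − 5 log₁₀ d + 5 = 3.79 − 5·1.8639 + 5 = -0.530
ΔM = M_A − M_B = 11.515 − (-0.530) = 12.044; smaller M is more luminous → Star B.
L ratio = 10^(0.4 |ΔM|) = 10^4.818 = 65710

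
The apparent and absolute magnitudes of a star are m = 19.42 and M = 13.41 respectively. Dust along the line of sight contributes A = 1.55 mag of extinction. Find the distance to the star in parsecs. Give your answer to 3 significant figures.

d ≈ 78.0 pc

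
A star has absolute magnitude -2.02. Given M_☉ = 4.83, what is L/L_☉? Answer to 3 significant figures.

M − M_☉ = -2.02 − 4.83 = -6.850
L/L_☉ = 10^(−0.4 (M − M_☉)) = 10^2.740 = 549.5

L/L_☉ ≈ 550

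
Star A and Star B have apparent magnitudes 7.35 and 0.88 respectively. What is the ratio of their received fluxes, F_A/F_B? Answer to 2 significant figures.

F_A/F_B ≈ 2.6×10^-3

Magnitude difference = 6.47
Flux ratio = 10^(−0.4 Δm) = 10^(−0.4 × 6.47) = 10^-2.588 = 2.582×10^-3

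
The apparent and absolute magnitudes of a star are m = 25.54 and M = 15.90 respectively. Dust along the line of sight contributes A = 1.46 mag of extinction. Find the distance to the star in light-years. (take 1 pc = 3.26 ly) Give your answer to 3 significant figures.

m − M = 5 log₁₀(d/10 pc) + A  ⇒  25.54 − (15.90) − 1.46 = 5 log₁₀(d/10)
8.180 = 5 log₁₀(d/10)
log₁₀ d = (m − M − A)/5 + 1 = 2.6360
d = 10^2.6360 = 432.5 pc
= 1410 ly

d ≈ 1410 ly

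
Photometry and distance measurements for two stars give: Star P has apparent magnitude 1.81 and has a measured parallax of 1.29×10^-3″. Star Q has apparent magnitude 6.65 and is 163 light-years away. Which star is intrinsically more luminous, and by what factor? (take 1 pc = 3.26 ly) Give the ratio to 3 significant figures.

Star P is more luminous, by a factor of 20700.

Star P: d = 1/p = 1/1.29×10^-3″ = 775.2 pc
Star P: M = m − 5 log₁₀ d + 5 = 1.81 − 5·2.8894 + 5 = -7.637
Star Q: d = 163 ly / 3.26 = 50.00 pc
Star Q: M = m − 5 log₁₀ d + 5 = 6.65 − 5·1.6990 + 5 = 3.155
ΔM = M_P − M_Q = -7.637 − (3.155) = -10.792; smaller M is more luminous → Star P.
L ratio = 10^(0.4 |ΔM|) = 10^4.317 = 20740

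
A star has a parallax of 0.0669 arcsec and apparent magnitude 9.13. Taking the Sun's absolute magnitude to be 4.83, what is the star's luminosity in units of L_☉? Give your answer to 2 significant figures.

d = 1/p = 1/0.0669″ = 14.95 pc
M = m − 5 log₁₀ d + 5 = 9.13 − 5·1.1746 + 5 = 8.257
M − M_☉ = 8.257 − 4.83 = 3.427
L/L_☉ = 10^(−0.4 × 3.427) = 0.04257

L/L_☉ ≈ 0.043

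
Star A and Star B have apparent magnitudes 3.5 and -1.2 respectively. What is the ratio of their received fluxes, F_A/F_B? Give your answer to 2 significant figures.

Δm = 3.5 − (-1.2) = 4.7
Flux ratio = 10^(−0.4 Δm) = 10^(−0.4 × 4.7) = 10^-1.880 = 0.01318

F_A/F_B ≈ 0.013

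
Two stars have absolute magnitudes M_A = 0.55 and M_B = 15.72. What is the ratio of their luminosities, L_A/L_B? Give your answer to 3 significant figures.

ΔM = M_A − M_B = -15.17
L_A/L_B = 10^(−0.4 ΔM) = 10^6.068 = 1.169×10^6

L_A/L_B ≈ 1.17×10^6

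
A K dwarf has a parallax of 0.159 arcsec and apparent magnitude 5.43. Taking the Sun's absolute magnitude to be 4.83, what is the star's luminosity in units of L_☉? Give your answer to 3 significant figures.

L/L_☉ ≈ 0.228

d = 1/p = 1/0.159″ = 6.289 pc
M = m − 5 log₁₀ d + 5 = 5.43 − 5·0.7986 + 5 = 6.437
M − M_☉ = 6.437 − 4.83 = 1.607
L/L_☉ = 10^(−0.4 × 1.607) = 0.2276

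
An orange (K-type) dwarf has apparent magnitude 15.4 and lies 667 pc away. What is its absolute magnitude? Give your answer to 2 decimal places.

5 log₁₀(d/10 pc) = 5 log₁₀(667.0) − 5 = 9.121
M = m − 5 log₁₀(d/10) = 15.4 − 9.121 = 6.279

M ≈ 6.28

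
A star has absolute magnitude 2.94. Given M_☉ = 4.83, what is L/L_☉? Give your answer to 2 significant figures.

M − M_☉ = 2.94 − 4.83 = -1.890
L/L_☉ = 10^(−0.4 (M − M_☉)) = 10^0.756 = 5.702

L/L_☉ ≈ 5.7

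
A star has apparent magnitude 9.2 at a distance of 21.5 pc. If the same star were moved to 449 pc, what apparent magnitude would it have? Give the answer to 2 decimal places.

Flux ∝ 1/d², so Δm = 5 log₁₀(d₂/d₁) = 5 log₁₀(449/21.5) = 6.599
m₂ = m₁ + Δm = 9.2 + (6.599) = 15.799

m ≈ 15.80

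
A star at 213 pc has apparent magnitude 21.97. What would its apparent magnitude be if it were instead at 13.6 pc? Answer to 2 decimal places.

m ≈ 16.00

Flux ∝ 1/d², so Δm = 5 log₁₀(d₂/d₁) = 5 log₁₀(13.6/213) = -5.974
m₂ = m₁ + Δm = 21.97 + (-5.974) = 15.996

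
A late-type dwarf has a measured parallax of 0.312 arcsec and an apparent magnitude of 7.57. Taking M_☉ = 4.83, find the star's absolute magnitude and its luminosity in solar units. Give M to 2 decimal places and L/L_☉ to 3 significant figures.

M ≈ 10.04; L/L_☉ ≈ 8.24×10^-3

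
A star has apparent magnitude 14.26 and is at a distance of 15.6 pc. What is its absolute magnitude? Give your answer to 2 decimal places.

5 log₁₀(d/10 pc) = 5 log₁₀(15.60) − 5 = 0.966
M = m − 5 log₁₀(d/10) = 14.26 − 0.966 = 13.294

M ≈ 13.29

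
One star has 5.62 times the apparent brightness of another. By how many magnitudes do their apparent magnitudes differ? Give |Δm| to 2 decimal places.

Pogson: Δm = −2.5 log₁₀(ratio) = −2.5 log₁₀(5.62) = −2.5 × 0.7497 = -1.874

|Δm| ≈ 1.87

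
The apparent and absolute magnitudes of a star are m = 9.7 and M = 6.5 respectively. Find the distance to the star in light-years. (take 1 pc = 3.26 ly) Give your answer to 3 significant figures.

Distance modulus: m − M = 9.7 − (6.5) = 3.200
m − M = 5 log₁₀ d − 5
log₁₀ d = (m − M)/5 + 1 = 1.6400
d = 10^1.6400 = 43.65 pc
= 142.3 ly

d ≈ 142 ly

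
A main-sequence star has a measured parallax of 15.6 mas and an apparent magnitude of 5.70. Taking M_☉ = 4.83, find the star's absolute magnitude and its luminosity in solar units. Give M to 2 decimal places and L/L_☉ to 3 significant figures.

d = 1/p = 1000/15.6 mas = 64.10 pc
M = m − 5 log₁₀ d + 5 = 5.70 − 5·1.8069 + 5 = 1.666
M − M_☉ = 1.666 − 4.83 = -3.164
L/L_☉ = 10^(−0.4 × -3.164) = 18.44

M ≈ 1.67; L/L_☉ ≈ 18.4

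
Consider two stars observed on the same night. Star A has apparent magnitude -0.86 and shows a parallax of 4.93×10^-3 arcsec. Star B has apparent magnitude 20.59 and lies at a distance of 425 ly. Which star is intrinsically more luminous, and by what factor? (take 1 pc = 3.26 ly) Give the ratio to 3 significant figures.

Star A: d = 1/p = 1/4.93×10^-3″ = 202.8 pc
Star A: M = m − 5 log₁₀ d + 5 = -0.86 − 5·2.3072 + 5 = -7.396
Star B: d = 425 ly / 3.26 = 130.4 pc
Star B: M = m − 5 log₁₀ d + 5 = 20.59 − 5·2.1152 + 5 = 15.014
ΔM = M_A − M_B = -7.396 − (15.014) = -22.410; smaller M is more luminous → Star A.
L ratio = 10^(0.4 |ΔM|) = 10^8.964 = 9.204×10^8

Star A is more luminous, by a factor of 9.20×10^8.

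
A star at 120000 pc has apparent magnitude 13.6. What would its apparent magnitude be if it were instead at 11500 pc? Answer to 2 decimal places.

m ≈ 8.51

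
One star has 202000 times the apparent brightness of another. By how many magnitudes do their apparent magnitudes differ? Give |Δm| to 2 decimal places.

Pogson: Δm = −2.5 log₁₀(ratio) = −2.5 log₁₀(202000) = −2.5 × 5.3054 = -13.263

|Δm| ≈ 13.26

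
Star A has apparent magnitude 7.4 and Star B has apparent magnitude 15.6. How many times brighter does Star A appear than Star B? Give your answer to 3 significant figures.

1910

Magnitude difference = -8.2
Flux ratio = 10^(−0.4 Δm) = 10^(−0.4 × -8.2) = 10^3.280 = 1905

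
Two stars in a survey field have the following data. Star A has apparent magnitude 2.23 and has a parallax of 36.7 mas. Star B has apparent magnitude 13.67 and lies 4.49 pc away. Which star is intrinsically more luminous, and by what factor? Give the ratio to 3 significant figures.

Star A is more luminous, by a factor of 1.39×10^6.

Star A: p = 36.7 mas = 0.0367″ → d = 1/p = 27.25 pc
Star A: M = m − 5 log₁₀ d + 5 = 2.23 − 5·1.4353 + 5 = 0.053
Star B: M = m − 5 log₁₀ d + 5 = 13.67 − 5·0.6522 + 5 = 15.409
ΔM = M_A − M_B = 0.053 − (15.409) = -15.355; smaller M is more luminous → Star A.
L ratio = 10^(0.4 |ΔM|) = 10^6.142 = 1.387×10^6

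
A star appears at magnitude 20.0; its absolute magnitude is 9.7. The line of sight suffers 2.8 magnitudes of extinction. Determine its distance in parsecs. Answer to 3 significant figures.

d ≈ 316 pc

m − M = 5 log₁₀(d/10 pc) + A  ⇒  20.0 − (9.7) − 2.8 = 5 log₁₀(d/10)
7.500 = 5 log₁₀(d/10)
log₁₀ d = (m − M − A)/5 + 1 = 2.5000
d = 10^2.5000 = 316.2 pc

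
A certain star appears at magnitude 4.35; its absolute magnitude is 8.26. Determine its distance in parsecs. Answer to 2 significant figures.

μ = m − M = -3.910
m − M = 5 log₁₀ d − 5
log₁₀ d = (m − M)/5 + 1 = 0.2180
d = 10^0.2180 = 1.652 pc

d ≈ 1.7 pc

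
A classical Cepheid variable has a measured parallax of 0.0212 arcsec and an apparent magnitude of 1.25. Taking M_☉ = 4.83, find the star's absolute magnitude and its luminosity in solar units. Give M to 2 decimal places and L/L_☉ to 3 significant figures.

d = 1/p = 1/0.0212″ = 47.17 pc
M = m − 5 log₁₀ d + 5 = 1.25 − 5·1.6737 + 5 = -2.118
M − M_☉ = -2.118 − 4.83 = -6.948
L/L_☉ = 10^(−0.4 × -6.948) = 601.6

M ≈ -2.12; L/L_☉ ≈ 602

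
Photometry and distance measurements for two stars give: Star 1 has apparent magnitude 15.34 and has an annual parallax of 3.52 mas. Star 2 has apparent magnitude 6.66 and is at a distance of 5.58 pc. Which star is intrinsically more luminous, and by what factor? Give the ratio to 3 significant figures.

Star 1: p = 3.52 mas = 3.52×10^-3″ → d = 1/p = 284.1 pc
Star 1: M = m − 5 log₁₀ d + 5 = 15.34 − 5·2.4535 + 5 = 8.073
Star 2: M = m − 5 log₁₀ d + 5 = 6.66 − 5·0.7466 + 5 = 7.927
ΔM = M_1 − M_2 = 8.073 − (7.927) = 0.146; smaller M is more luminous → Star 2.
L ratio = 10^(0.4 |ΔM|) = 10^0.058 = 1.144

Star 2 is more luminous, by a factor of 1.14.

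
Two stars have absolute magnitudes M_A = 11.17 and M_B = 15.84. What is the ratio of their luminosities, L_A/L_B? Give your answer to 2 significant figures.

ΔM = M_A − M_B = -4.67
L_A/L_B = 10^(−0.4 ΔM) = 10^1.868 = 73.79

L_A/L_B ≈ 74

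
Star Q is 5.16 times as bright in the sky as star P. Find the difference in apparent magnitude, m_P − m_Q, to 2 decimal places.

Pogson: Δm = −2.5 log₁₀(ratio) = −2.5 log₁₀(5.16) = −2.5 × 0.7126 = -1.782
Star Q is brighter so has the smaller magnitude: m_P − m_Q is positive.

m_P − m_Q ≈ 1.78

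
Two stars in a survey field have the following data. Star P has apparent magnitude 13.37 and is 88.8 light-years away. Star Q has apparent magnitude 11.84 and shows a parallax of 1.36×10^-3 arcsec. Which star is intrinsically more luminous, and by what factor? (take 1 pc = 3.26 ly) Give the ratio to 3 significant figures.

Star Q is more luminous, by a factor of 2980.

Star P: d = 88.8 ly / 3.26 = 27.24 pc
Star P: M = m − 5 log₁₀ d + 5 = 13.37 − 5·1.4352 + 5 = 11.194
Star Q: d = 1/p = 1/1.36×10^-3″ = 735.3 pc
Star Q: M = m − 5 log₁₀ d + 5 = 11.84 − 5·2.8665 + 5 = 2.508
ΔM = M_P − M_Q = 11.194 − (2.508) = 8.686; smaller M is more luminous → Star Q.
L ratio = 10^(0.4 |ΔM|) = 10^3.475 = 2982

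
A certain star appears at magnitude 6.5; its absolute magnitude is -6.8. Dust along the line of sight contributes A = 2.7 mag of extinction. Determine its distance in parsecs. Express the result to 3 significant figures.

d ≈ 1320 pc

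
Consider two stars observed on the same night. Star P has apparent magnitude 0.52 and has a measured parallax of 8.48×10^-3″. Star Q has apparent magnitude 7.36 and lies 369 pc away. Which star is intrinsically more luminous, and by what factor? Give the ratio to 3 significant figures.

Star P: d = 1/p = 1/8.48×10^-3″ = 117.9 pc
Star P: M = m − 5 log₁₀ d + 5 = 0.52 − 5·2.0716 + 5 = -4.838
Star Q: M = m − 5 log₁₀ d + 5 = 7.36 − 5·2.5670 + 5 = -0.475
ΔM = M_P − M_Q = -4.838 − (-0.475) = -4.363; smaller M is more luminous → Star P.
L ratio = 10^(0.4 |ΔM|) = 10^1.745 = 55.61

Star P is more luminous, by a factor of 55.6.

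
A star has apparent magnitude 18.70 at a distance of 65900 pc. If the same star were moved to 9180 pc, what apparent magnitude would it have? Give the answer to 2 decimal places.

Flux ∝ 1/d², so Δm = 5 log₁₀(d₂/d₁) = 5 log₁₀(9180/65900) = -4.280
m₂ = m₁ + Δm = 18.70 + (-4.280) = 14.420

m ≈ 14.42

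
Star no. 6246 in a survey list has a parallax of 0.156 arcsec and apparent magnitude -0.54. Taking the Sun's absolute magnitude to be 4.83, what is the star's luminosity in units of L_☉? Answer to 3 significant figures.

L/L_☉ ≈ 57.8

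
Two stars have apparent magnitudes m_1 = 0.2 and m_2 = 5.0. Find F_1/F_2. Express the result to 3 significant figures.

Magnitude difference = -4.8
Flux ratio = 10^(−0.4 Δm) = 10^(−0.4 × -4.8) = 10^1.920 = 83.18

F_1/F_2 ≈ 83.2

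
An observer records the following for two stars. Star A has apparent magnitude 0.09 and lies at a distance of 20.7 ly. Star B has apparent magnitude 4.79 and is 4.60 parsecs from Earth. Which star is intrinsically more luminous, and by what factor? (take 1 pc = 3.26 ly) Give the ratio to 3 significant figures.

Star A is more luminous, by a factor of 145.

Star A: d = 20.7 ly / 3.26 = 6.350 pc
Star A: M = m − 5 log₁₀ d + 5 = 0.09 − 5·0.8028 + 5 = 1.076
Star B: M = m − 5 log₁₀ d + 5 = 4.79 − 5·0.6628 + 5 = 6.476
ΔM = M_A − M_B = 1.076 − (6.476) = -5.400; smaller M is more luminous → Star A.
L ratio = 10^(0.4 |ΔM|) = 10^2.160 = 144.5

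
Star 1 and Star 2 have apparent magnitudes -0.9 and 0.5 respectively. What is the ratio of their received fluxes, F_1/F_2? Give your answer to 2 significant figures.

Δm = -0.9 − (0.5) = -1.4
Flux ratio = 10^(−0.4 Δm) = 10^(−0.4 × -1.4) = 10^0.560 = 3.631

F_1/F_2 ≈ 3.6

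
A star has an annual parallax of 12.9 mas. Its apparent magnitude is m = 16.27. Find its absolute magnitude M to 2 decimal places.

M ≈ 11.82

p = 12.9 mas = 0.0129″ → d = 1/p = 77.52 pc
5 log₁₀(d/10 pc) = 5 log₁₀(77.52) − 5 = 4.447
M = m − 5 log₁₀(d/10) = 16.27 − 4.447 = 11.823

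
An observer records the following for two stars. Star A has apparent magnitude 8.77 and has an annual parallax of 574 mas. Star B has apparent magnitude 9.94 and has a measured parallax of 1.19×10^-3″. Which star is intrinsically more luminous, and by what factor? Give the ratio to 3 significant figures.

Star A: p = 574 mas = 0.574″ → d = 1/p = 1.742 pc
Star A: M = m − 5 log₁₀ d + 5 = 8.77 − 5·0.2411 + 5 = 12.565
Star B: d = 1/p = 1/1.19×10^-3″ = 840.3 pc
Star B: M = m − 5 log₁₀ d + 5 = 9.94 − 5·2.9245 + 5 = 0.318
ΔM = M_A − M_B = 12.565 − (0.318) = 12.247; smaller M is more luminous → Star B.
L ratio = 10^(0.4 |ΔM|) = 10^4.899 = 79200

Star B is more luminous, by a factor of 79200.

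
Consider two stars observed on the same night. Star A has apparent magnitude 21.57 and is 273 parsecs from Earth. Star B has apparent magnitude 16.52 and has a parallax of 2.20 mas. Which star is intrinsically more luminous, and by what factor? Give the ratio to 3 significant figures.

Star A: M = m − 5 log₁₀ d + 5 = 21.57 − 5·2.4362 + 5 = 14.389
Star B: p = 2.20 mas = 2.20×10^-3″ → d = 1/p = 454.5 pc
Star B: M = m − 5 log₁₀ d + 5 = 16.52 − 5·2.6576 + 5 = 8.232
ΔM = M_A − M_B = 14.389 − (8.232) = 6.157; smaller M is more luminous → Star B.
L ratio = 10^(0.4 |ΔM|) = 10^2.463 = 290.3

Star B is more luminous, by a factor of 290.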